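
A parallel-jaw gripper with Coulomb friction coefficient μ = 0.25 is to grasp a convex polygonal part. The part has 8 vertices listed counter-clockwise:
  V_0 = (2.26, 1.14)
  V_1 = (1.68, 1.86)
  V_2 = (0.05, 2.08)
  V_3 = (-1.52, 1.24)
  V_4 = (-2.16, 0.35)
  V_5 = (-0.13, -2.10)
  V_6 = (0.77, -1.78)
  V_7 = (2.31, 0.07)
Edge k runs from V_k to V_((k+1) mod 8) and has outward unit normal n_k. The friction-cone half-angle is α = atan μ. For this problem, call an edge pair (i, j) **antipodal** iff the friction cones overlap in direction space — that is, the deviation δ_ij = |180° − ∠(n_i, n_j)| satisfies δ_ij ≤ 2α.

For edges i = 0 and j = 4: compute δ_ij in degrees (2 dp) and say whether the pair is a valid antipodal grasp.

α = atan 0.25 = 14.04°;  2α = 28.07°
edge 0: e_0 = (-0.58, +0.72);  n_0 = (+0.7788, +0.6273)
edge 4: e_4 = (+2.03, -2.45);  n_4 = (-0.7700, -0.6380)
∠(n_0, n_4) = 179.21°
δ = |180° − 179.21°| = 0.79°
0.79° ≤ 2α = 28.07°  →  valid

δ = 0.79°, valid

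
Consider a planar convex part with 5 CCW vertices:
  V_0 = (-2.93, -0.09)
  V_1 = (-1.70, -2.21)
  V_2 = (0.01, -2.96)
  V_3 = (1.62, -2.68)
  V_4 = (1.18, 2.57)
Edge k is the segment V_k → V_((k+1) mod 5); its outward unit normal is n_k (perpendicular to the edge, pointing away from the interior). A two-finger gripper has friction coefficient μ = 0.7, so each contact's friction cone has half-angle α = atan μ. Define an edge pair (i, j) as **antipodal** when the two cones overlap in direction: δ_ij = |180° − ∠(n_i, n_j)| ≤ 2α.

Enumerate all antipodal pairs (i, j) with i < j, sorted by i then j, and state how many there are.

α = atan 0.7 = 34.99°;  2α = 69.98°
n_0 = (-0.8650, -0.5018)
n_1 = (-0.4017, -0.9158)
n_2 = (+0.1713, -0.9852)
n_3 = (+0.9965, +0.0835)
n_4 = (-0.5433, +0.8395)
  (0,1): δ = 143.80°  ·
  (0,2): δ = 110.26°  ·
  (0,3): δ = 25.33°  ✓
  (0,4): δ = 92.79°  ·
  (1,2): δ = 146.45°  ·
  (1,3): δ = 61.53°  ✓
  (1,4): δ = 56.59°  ✓
  (2,3): δ = 95.08°  ·
  (2,4): δ = 23.05°  ✓
  (3,4): δ = 61.88°  ✓
antipodal pairs: 5

count = 5; pairs: (0,3), (1,3), (1,4), (2,4), (3,4)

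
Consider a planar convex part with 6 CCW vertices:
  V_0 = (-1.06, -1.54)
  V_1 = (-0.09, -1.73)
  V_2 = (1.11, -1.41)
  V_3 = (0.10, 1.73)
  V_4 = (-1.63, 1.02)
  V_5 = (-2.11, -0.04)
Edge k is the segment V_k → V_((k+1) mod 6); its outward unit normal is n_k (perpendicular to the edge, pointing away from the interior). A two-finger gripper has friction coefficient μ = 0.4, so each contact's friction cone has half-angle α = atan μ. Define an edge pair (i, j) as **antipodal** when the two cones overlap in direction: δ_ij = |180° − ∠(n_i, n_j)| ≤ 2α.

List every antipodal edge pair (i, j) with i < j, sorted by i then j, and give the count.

α = atan 0.4 = 21.80°;  2α = 43.60°
n_0 = (-0.1922, -0.9814)
n_1 = (+0.2577, -0.9662)
n_2 = (+0.9520, +0.3062)
n_3 = (-0.3797, +0.9251)
n_4 = (-0.9110, +0.4125)
n_5 = (-0.8192, -0.5735)
  (0,1): δ = 153.99°  ·
  (0,2): δ = 61.09°  ·
  (0,3): δ = 33.40°  ✓
  (0,4): δ = 76.72°  ·
  (0,5): δ = 136.07°  ·
  (1,2): δ = 87.10°  ·
  (1,3): δ = 7.38°  ✓
  (1,4): δ = 50.71°  ·
  (1,5): δ = 110.06°  ·
  (2,3): δ = 85.52°  ·
  (2,4): δ = 42.19°  ✓
  (2,5): δ = 17.16°  ✓
  (3,4): δ = 136.68°  ·
  (3,5): δ = 77.32°  ·
  (4,5): δ = 120.65°  ·
antipodal pairs: 4

count = 4; pairs: (0,3), (1,3), (2,4), (2,5)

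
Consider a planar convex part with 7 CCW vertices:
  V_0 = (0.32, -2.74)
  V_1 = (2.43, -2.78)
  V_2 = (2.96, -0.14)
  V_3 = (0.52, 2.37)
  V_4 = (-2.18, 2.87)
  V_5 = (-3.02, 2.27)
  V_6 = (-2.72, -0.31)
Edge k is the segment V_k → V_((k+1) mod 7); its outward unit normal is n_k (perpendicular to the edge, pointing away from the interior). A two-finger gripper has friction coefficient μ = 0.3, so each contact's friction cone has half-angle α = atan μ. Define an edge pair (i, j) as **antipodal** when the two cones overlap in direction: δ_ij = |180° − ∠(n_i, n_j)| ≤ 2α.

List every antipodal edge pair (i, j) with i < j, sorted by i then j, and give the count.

count = 4; pairs: (0,3), (1,5), (2,6), (3,6)

α = atan 0.3 = 16.70°;  2α = 33.40°
n_0 = (-0.0190, -0.9998)
n_1 = (+0.9804, -0.1968)
n_2 = (+0.7170, +0.6970)
n_3 = (+0.1821, +0.9833)
n_4 = (-0.5812, +0.8137)
n_5 = (-0.9933, -0.1155)
n_6 = (-0.6244, -0.7811)
  (0,1): δ = 100.27°  ·
  (0,2): δ = 44.72°  ·
  (0,3): δ = 9.41°  ✓
  (0,4): δ = 36.62°  ·
  (0,5): δ = 97.72°  ·
  (0,6): δ = 142.45°  ·
  (1,2): δ = 124.46°  ·
  (1,3): δ = 89.14°  ·
  (1,4): δ = 43.11°  ·
  (1,5): δ = 17.98°  ✓
  (1,6): δ = 62.71°  ·
  (2,3): δ = 144.68°  ·
  (2,4): δ = 98.65°  ·
  (2,5): δ = 37.56°  ·
  (2,6): δ = 7.17°  ✓
  (3,4): δ = 133.97°  ·
  (3,5): δ = 72.88°  ·
  (3,6): δ = 28.15°  ✓
  (4,5): δ = 118.91°  ·
  (4,6): δ = 74.17°  ·
  (5,6): δ = 135.27°  ·
antipodal pairs: 4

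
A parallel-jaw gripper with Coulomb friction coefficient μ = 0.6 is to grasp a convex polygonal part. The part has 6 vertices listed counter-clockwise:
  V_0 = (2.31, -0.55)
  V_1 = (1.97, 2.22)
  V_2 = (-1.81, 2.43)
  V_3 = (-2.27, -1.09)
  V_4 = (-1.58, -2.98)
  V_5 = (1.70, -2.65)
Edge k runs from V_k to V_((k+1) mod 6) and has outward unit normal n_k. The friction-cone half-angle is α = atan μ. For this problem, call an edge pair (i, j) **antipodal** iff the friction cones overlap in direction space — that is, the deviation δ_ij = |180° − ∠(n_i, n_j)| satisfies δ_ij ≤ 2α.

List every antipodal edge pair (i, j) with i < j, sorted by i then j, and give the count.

count = 5; pairs: (0,2), (0,3), (1,4), (2,5), (3,5)

α = atan 0.6 = 30.96°;  2α = 61.93°
n_0 = (+0.9926, +0.1218)
n_1 = (+0.0555, +0.9985)
n_2 = (-0.9916, +0.1296)
n_3 = (-0.9394, -0.3429)
n_4 = (+0.1001, -0.9950)
n_5 = (+0.9603, -0.2789)
  (0,1): δ = 100.18°  ·
  (0,2): δ = 14.44°  ✓
  (0,3): δ = 13.06°  ✓
  (0,4): δ = 88.75°  ·
  (0,5): δ = 156.80°  ·
  (1,2): δ = 94.27°  ·
  (1,3): δ = 66.76°  ·
  (1,4): δ = 8.93°  ✓
  (1,5): δ = 76.98°  ·
  (2,3): δ = 152.50°  ·
  (2,4): δ = 76.81°  ·
  (2,5): δ = 8.75°  ✓
  (3,4): δ = 104.31°  ·
  (3,5): δ = 36.25°  ✓
  (4,5): δ = 111.94°  ·
antipodal pairs: 5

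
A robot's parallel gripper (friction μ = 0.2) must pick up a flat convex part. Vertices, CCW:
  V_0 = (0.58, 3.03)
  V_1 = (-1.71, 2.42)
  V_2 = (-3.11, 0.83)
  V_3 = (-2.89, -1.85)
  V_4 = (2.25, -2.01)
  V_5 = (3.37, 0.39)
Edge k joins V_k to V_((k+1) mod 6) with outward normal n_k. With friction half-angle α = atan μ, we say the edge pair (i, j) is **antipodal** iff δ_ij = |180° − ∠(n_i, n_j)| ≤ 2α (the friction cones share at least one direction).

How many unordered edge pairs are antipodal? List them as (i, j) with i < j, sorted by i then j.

count = 2; pairs: (0,3), (1,4)

α = atan 0.2 = 11.31°;  2α = 22.62°
n_0 = (-0.2574, +0.9663)
n_1 = (-0.7505, +0.6608)
n_2 = (-0.9966, -0.0818)
n_3 = (-0.0311, -0.9995)
n_4 = (+0.9062, -0.4229)
n_5 = (+0.6873, +0.7264)
  (0,1): δ = 146.28°  ·
  (0,2): δ = 100.22°  ·
  (0,3): δ = 16.70°  ✓
  (0,4): δ = 50.07°  ·
  (0,5): δ = 121.67°  ·
  (1,2): δ = 133.94°  ·
  (1,3): δ = 50.42°  ·
  (1,4): δ = 16.35°  ✓
  (1,5): δ = 87.95°  ·
  (2,3): δ = 96.48°  ·
  (2,4): δ = 29.71°  ·
  (2,5): δ = 41.89°  ·
  (3,4): δ = 113.23°  ·
  (3,5): δ = 41.63°  ·
  (4,5): δ = 108.40°  ·
antipodal pairs: 2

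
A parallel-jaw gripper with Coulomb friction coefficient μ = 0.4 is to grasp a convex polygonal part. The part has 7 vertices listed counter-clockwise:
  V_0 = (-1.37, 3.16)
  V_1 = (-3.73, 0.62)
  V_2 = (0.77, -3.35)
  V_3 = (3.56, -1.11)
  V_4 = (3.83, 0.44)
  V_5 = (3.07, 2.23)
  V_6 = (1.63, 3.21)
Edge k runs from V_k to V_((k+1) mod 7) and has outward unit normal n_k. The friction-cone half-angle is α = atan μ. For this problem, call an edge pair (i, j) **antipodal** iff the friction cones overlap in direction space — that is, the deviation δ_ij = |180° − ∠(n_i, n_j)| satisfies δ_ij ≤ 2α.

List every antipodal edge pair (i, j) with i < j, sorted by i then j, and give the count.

count = 6; pairs: (0,2), (0,3), (1,4), (1,5), (1,6), (2,6)

α = atan 0.4 = 21.80°;  2α = 43.60°
n_0 = (-0.7326, +0.6807)
n_1 = (-0.6616, -0.7499)
n_2 = (+0.6261, -0.7798)
n_3 = (+0.9852, -0.1716)
n_4 = (+0.9205, +0.3908)
n_5 = (+0.5626, +0.8267)
n_6 = (-0.0167, +0.9999)
  (0,1): δ = 88.52°  ·
  (0,2): δ = 8.34°  ✓
  (0,3): δ = 33.01°  ✓
  (0,4): δ = 65.90°  ·
  (0,5): δ = 98.66°  ·
  (0,6): δ = 133.85°  ·
  (1,2): δ = 99.82°  ·
  (1,3): δ = 58.46°  ·
  (1,4): δ = 25.58°  ✓
  (1,5): δ = 7.18°  ✓
  (1,6): δ = 42.37°  ✓
  (2,3): δ = 138.64°  ·
  (2,4): δ = 105.75°  ·
  (2,5): δ = 73.00°  ·
  (2,6): δ = 37.81°  ✓
  (3,4): δ = 147.11°  ·
  (3,5): δ = 114.36°  ·
  (3,6): δ = 79.16°  ·
  (4,5): δ = 147.24°  ·
  (4,6): δ = 112.05°  ·
  (5,6): δ = 144.81°  ·
antipodal pairs: 6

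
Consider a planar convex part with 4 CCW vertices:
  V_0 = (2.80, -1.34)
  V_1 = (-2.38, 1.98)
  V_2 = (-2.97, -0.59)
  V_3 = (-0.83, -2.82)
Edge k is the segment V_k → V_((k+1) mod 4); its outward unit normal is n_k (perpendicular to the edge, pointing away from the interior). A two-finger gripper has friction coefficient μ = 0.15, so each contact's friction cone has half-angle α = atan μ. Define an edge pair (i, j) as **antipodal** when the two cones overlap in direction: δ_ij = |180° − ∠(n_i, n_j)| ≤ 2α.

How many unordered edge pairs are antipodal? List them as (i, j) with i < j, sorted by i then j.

count = 1; pairs: (0,2)

α = atan 0.15 = 8.53°;  2α = 17.06°
n_0 = (+0.5396, +0.8419)
n_1 = (-0.9746, +0.2238)
n_2 = (-0.7215, -0.6924)
n_3 = (+0.3775, -0.9260)
  (0,1): δ = 70.27°  ·
  (0,2): δ = 13.52°  ✓
  (0,3): δ = 54.84°  ·
  (1,2): δ = 123.25°  ·
  (1,3): δ = 54.89°  ·
  (2,3): δ = 111.64°  ·
antipodal pairs: 1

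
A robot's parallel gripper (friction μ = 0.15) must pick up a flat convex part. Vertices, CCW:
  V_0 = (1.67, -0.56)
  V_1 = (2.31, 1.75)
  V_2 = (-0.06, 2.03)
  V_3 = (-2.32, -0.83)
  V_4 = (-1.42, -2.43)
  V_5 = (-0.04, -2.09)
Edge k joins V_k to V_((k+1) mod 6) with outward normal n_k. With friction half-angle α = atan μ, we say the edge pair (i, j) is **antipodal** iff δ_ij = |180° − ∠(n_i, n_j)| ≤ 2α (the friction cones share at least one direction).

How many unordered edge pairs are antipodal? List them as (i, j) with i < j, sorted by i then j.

α = atan 0.15 = 8.53°;  2α = 17.06°
n_0 = (+0.9637, -0.2670)
n_1 = (+0.1173, +0.9931)
n_2 = (-0.7846, +0.6200)
n_3 = (-0.8716, -0.4903)
n_4 = (+0.2392, -0.9710)
n_5 = (+0.6668, -0.7452)
  (0,1): δ = 81.25°  ·
  (0,2): δ = 22.83°  ·
  (0,3): δ = 44.84°  ·
  (0,4): δ = 119.33°  ·
  (0,5): δ = 147.31°  ·
  (1,2): δ = 121.58°  ·
  (1,3): δ = 53.90°  ·
  (1,4): δ = 20.58°  ·
  (1,5): δ = 48.56°  ·
  (2,3): δ = 112.33°  ·
  (2,4): δ = 37.84°  ·
  (2,5): δ = 9.86°  ✓
  (3,4): δ = 105.52°  ·
  (3,5): δ = 77.54°  ·
  (4,5): δ = 152.02°  ·
antipodal pairs: 1

count = 1; pairs: (2,5)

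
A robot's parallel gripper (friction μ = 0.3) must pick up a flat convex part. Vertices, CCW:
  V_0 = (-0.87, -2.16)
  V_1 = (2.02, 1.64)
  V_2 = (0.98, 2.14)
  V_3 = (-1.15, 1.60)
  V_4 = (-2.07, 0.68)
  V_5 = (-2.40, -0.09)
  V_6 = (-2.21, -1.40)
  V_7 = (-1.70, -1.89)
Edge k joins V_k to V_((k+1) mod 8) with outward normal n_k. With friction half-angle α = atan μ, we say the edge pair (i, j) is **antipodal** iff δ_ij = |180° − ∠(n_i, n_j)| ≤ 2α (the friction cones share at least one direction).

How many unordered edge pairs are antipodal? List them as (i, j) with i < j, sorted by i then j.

α = atan 0.3 = 16.70°;  2α = 33.40°
n_0 = (+0.7960, -0.6053)
n_1 = (+0.4333, +0.9013)
n_2 = (-0.2457, +0.9693)
n_3 = (-0.7071, +0.7071)
n_4 = (-0.9191, +0.3939)
n_5 = (-0.9896, -0.1435)
n_6 = (-0.6928, -0.7211)
n_7 = (-0.3093, -0.9509)
  (0,1): δ = 78.42°  ·
  (0,2): δ = 38.52°  ·
  (0,3): δ = 7.75°  ✓
  (0,4): δ = 14.06°  ✓
  (0,5): δ = 45.51°  ·
  (0,6): δ = 83.40°  ·
  (0,7): δ = 109.23°  ·
  (1,2): δ = 140.10°  ·
  (1,3): δ = 109.32°  ·
  (1,4): δ = 87.52°  ·
  (1,5): δ = 56.07°  ·
  (1,6): δ = 18.18°  ✓
  (1,7): δ = 7.66°  ✓
  (2,3): δ = 149.23°  ·
  (2,4): δ = 127.42°  ·
  (2,5): δ = 95.97°  ·
  (2,6): δ = 58.08°  ·
  (2,7): δ = 32.25°  ✓
  (3,4): δ = 158.20°  ·
  (3,5): δ = 126.75°  ·
  (3,6): δ = 88.85°  ·
  (3,7): δ = 63.02°  ·
  (4,5): δ = 148.55°  ·
  (4,6): δ = 110.66°  ·
  (4,7): δ = 84.82°  ·
  (5,6): δ = 142.11°  ·
  (5,7): δ = 116.27°  ·
  (6,7): δ = 154.17°  ·
antipodal pairs: 5

count = 5; pairs: (0,3), (0,4), (1,6), (1,7), (2,7)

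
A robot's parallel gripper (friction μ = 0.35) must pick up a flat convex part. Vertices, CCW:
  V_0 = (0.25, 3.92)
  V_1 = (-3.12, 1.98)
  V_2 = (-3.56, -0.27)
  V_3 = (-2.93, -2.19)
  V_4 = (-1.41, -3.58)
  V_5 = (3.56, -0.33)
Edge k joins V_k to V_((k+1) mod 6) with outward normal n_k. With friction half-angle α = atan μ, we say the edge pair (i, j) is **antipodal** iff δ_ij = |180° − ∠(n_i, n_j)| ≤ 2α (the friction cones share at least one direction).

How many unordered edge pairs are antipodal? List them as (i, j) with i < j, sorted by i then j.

count = 3; pairs: (0,4), (2,5), (3,5)

α = atan 0.35 = 19.29°;  2α = 38.58°
n_0 = (-0.4989, +0.8667)
n_1 = (-0.9814, +0.1919)
n_2 = (-0.9502, -0.3118)
n_3 = (-0.6748, -0.7380)
n_4 = (+0.5473, -0.8369)
n_5 = (+0.7890, +0.6145)
  (0,1): δ = 130.99°  ·
  (0,2): δ = 101.76°  ·
  (0,3): δ = 72.37°  ·
  (0,4): δ = 3.25°  ✓
  (0,5): δ = 97.98°  ·
  (1,2): δ = 150.77°  ·
  (1,3): δ = 121.38°  ·
  (1,4): δ = 45.75°  ·
  (1,5): δ = 48.98°  ·
  (2,3): δ = 150.61°  ·
  (2,4): δ = 74.98°  ·
  (2,5): δ = 19.75°  ✓
  (3,4): δ = 104.38°  ·
  (3,5): δ = 9.65°  ✓
  (4,5): δ = 85.27°  ·
antipodal pairs: 3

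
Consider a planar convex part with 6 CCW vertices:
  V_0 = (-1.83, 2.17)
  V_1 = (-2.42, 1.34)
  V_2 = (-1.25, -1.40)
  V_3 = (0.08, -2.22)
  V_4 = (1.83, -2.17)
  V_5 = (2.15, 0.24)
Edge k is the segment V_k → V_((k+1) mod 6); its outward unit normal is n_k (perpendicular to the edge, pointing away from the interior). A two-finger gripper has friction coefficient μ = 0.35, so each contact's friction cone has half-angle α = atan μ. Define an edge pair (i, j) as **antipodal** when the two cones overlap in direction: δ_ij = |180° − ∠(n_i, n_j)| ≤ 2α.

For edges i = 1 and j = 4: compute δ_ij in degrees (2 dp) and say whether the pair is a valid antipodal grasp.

α = atan 0.35 = 19.29°;  2α = 38.58°
edge 1: e_1 = (+1.17, -2.74);  n_1 = (-0.9197, -0.3927)
edge 4: e_4 = (+0.32, +2.41);  n_4 = (+0.9913, -0.1316)
∠(n_1, n_4) = 149.31°
δ = |180° − 149.31°| = 30.69°
30.69° ≤ 2α = 38.58°  →  valid

δ = 30.69°, valid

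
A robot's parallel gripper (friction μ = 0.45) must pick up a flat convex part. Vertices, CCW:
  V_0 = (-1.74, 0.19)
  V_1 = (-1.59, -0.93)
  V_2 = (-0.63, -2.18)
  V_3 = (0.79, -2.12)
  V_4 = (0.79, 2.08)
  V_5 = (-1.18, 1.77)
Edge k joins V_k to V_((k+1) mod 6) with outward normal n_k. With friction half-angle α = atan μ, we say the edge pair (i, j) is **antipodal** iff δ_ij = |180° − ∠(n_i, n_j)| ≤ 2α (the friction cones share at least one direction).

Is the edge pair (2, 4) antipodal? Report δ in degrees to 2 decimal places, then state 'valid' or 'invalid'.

δ = 6.52°, valid

α = atan 0.45 = 24.23°;  2α = 48.46°
edge 2: e_2 = (+1.42, +0.06);  n_2 = (+0.0422, -0.9991)
edge 4: e_4 = (-1.97, -0.31);  n_4 = (-0.1554, +0.9878)
∠(n_2, n_4) = 173.48°
δ = |180° − 173.48°| = 6.52°
6.52° ≤ 2α = 48.46°  →  valid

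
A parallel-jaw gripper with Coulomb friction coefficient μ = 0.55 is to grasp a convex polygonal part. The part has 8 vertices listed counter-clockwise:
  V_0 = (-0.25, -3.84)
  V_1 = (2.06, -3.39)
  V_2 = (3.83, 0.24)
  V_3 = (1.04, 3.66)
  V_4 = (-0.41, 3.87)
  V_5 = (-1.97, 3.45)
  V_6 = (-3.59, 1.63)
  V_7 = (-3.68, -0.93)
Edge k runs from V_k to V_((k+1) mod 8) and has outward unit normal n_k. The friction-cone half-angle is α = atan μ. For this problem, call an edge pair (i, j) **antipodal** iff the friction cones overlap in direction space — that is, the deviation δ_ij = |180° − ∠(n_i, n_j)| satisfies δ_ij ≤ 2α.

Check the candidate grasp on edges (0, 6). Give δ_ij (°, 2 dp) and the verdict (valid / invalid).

δ = 76.96°, invalid

α = atan 0.55 = 28.81°;  2α = 57.62°
edge 0: e_0 = (+2.31, +0.45);  n_0 = (+0.1912, -0.9815)
edge 6: e_6 = (-0.09, -2.56);  n_6 = (-0.9994, +0.0351)
∠(n_0, n_6) = 103.04°
δ = |180° − 103.04°| = 76.96°
76.96° > 2α = 57.62°  →  invalid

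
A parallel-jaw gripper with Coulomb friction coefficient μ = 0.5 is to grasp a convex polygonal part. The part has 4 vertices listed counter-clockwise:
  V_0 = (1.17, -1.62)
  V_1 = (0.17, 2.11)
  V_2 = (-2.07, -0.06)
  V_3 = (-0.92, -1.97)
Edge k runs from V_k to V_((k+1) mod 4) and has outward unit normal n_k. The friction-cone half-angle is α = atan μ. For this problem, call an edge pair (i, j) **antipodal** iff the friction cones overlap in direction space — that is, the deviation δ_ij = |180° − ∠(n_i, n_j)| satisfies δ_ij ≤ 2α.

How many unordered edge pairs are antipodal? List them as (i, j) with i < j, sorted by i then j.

count = 2; pairs: (0,2), (1,3)

α = atan 0.5 = 26.57°;  2α = 53.13°
n_0 = (+0.9659, +0.2590)
n_1 = (-0.6958, +0.7182)
n_2 = (-0.8567, -0.5158)
n_3 = (+0.1652, -0.9863)
  (0,1): δ = 60.92°  ·
  (0,2): δ = 16.04°  ✓
  (0,3): δ = 84.50°  ·
  (1,2): δ = 103.04°  ·
  (1,3): δ = 34.58°  ✓
  (2,3): δ = 111.55°  ·
antipodal pairs: 2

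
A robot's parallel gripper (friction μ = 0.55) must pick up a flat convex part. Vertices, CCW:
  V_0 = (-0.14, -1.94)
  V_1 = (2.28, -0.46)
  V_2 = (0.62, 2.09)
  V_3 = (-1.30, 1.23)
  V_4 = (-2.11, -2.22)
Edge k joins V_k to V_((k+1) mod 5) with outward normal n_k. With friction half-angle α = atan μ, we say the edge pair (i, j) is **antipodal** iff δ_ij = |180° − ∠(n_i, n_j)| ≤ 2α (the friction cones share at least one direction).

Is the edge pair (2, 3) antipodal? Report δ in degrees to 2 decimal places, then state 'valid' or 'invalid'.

δ = 127.34°, invalid

α = atan 0.55 = 28.81°;  2α = 57.62°
edge 2: e_2 = (-1.92, -0.86);  n_2 = (-0.4088, +0.9126)
edge 3: e_3 = (-0.81, -3.45);  n_3 = (-0.9735, +0.2286)
∠(n_2, n_3) = 52.66°
δ = |180° − 52.66°| = 127.34°
127.34° > 2α = 57.62°  →  invalid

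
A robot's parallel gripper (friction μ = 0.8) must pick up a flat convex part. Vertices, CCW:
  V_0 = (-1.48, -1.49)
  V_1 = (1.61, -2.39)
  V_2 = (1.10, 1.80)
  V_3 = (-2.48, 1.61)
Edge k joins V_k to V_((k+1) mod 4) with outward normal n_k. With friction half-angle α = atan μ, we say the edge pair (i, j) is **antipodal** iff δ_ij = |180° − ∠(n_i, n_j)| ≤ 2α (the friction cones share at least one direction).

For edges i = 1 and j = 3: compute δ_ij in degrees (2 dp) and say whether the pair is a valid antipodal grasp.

α = atan 0.8 = 38.66°;  2α = 77.32°
edge 1: e_1 = (-0.51, +4.19);  n_1 = (+0.9927, +0.1208)
edge 3: e_3 = (+1.00, -3.10);  n_3 = (-0.9517, -0.3070)
∠(n_1, n_3) = 169.06°
δ = |180° − 169.06°| = 10.94°
10.94° ≤ 2α = 77.32°  →  valid

δ = 10.94°, valid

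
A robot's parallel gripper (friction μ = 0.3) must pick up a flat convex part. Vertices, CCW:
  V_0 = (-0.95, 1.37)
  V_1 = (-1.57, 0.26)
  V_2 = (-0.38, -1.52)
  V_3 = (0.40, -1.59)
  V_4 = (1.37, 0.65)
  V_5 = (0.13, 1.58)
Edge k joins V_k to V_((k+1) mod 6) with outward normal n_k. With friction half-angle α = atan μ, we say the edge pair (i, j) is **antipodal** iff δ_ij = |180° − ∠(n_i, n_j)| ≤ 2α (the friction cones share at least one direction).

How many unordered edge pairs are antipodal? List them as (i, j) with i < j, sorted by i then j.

count = 4; pairs: (0,3), (1,4), (2,4), (2,5)

α = atan 0.3 = 16.70°;  2α = 33.40°
n_0 = (-0.8730, +0.4876)
n_1 = (-0.8313, -0.5558)
n_2 = (-0.0894, -0.9960)
n_3 = (+0.9177, -0.3974)
n_4 = (+0.6000, +0.8000)
n_5 = (-0.1909, +0.9816)
  (0,1): δ = 117.05°  ·
  (0,2): δ = 65.94°  ·
  (0,3): δ = 5.77°  ✓
  (0,4): δ = 82.32°  ·
  (0,5): δ = 130.19°  ·
  (1,2): δ = 128.89°  ·
  (1,3): δ = 57.18°  ·
  (1,4): δ = 19.37°  ✓
  (1,5): δ = 67.24°  ·
  (2,3): δ = 108.29°  ·
  (2,4): δ = 31.74°  ✓
  (2,5): δ = 16.13°  ✓
  (3,4): δ = 103.46°  ·
  (3,5): δ = 55.58°  ·
  (4,5): δ = 132.13°  ·
antipodal pairs: 4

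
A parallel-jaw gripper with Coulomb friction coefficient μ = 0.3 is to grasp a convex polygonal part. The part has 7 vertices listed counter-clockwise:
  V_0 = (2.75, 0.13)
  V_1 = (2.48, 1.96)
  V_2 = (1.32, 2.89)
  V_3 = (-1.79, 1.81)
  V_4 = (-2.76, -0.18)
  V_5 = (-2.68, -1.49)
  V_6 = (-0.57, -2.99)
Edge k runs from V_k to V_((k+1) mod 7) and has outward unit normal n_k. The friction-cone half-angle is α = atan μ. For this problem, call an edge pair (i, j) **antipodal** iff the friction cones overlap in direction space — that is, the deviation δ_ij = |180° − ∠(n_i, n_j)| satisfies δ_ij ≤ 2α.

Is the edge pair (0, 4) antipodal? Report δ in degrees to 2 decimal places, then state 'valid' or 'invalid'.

δ = 4.90°, valid

α = atan 0.3 = 16.70°;  2α = 33.40°
edge 0: e_0 = (-0.27, +1.83);  n_0 = (+0.9893, +0.1460)
edge 4: e_4 = (+0.08, -1.31);  n_4 = (-0.9981, -0.0610)
∠(n_0, n_4) = 175.10°
δ = |180° − 175.10°| = 4.90°
4.90° ≤ 2α = 33.40°  →  valid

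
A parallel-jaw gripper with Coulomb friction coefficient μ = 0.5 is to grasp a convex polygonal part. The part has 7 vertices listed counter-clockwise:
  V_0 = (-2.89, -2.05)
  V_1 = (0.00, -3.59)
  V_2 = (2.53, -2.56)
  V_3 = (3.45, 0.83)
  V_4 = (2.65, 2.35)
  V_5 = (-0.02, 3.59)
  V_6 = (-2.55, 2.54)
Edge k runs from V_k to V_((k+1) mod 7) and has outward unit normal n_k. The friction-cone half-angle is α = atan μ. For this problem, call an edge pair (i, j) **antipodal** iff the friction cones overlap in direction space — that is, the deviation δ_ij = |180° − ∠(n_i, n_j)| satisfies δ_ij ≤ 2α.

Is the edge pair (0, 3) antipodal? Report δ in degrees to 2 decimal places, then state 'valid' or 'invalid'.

δ = 34.19°, valid

α = atan 0.5 = 26.57°;  2α = 53.13°
edge 0: e_0 = (+2.89, -1.54);  n_0 = (-0.4703, -0.8825)
edge 3: e_3 = (-0.80, +1.52);  n_3 = (+0.8849, +0.4657)
∠(n_0, n_3) = 145.81°
δ = |180° − 145.81°| = 34.19°
34.19° ≤ 2α = 53.13°  →  valid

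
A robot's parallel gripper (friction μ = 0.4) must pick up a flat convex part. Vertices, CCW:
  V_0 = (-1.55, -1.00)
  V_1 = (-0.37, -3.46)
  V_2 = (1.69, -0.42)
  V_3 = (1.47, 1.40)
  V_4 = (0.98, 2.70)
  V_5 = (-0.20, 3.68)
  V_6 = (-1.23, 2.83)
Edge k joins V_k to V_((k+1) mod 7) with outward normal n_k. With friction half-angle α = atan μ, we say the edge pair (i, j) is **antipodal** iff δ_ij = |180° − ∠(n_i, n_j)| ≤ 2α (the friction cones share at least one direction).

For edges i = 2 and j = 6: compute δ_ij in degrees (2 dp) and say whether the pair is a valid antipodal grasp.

α = atan 0.4 = 21.80°;  2α = 43.60°
edge 2: e_2 = (-0.22, +1.82);  n_2 = (+0.9928, +0.1200)
edge 6: e_6 = (-0.32, -3.83);  n_6 = (-0.9965, +0.0833)
∠(n_2, n_6) = 168.33°
δ = |180° − 168.33°| = 11.67°
11.67° ≤ 2α = 43.60°  →  valid

δ = 11.67°, valid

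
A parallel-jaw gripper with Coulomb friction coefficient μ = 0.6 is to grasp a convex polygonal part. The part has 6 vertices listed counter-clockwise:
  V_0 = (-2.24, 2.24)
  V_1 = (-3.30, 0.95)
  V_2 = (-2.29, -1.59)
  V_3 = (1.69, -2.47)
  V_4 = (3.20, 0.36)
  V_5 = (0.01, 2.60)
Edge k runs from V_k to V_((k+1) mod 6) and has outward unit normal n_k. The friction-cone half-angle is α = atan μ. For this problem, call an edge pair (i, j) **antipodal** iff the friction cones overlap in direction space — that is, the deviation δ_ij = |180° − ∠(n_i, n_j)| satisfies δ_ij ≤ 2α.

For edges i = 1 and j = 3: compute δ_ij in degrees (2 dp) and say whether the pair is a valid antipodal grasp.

α = atan 0.6 = 30.96°;  2α = 61.93°
edge 1: e_1 = (+1.01, -2.54);  n_1 = (-0.9292, -0.3695)
edge 3: e_3 = (+1.51, +2.83);  n_3 = (+0.8823, -0.4708)
∠(n_1, n_3) = 130.23°
δ = |180° − 130.23°| = 49.77°
49.77° ≤ 2α = 61.93°  →  valid

δ = 49.77°, valid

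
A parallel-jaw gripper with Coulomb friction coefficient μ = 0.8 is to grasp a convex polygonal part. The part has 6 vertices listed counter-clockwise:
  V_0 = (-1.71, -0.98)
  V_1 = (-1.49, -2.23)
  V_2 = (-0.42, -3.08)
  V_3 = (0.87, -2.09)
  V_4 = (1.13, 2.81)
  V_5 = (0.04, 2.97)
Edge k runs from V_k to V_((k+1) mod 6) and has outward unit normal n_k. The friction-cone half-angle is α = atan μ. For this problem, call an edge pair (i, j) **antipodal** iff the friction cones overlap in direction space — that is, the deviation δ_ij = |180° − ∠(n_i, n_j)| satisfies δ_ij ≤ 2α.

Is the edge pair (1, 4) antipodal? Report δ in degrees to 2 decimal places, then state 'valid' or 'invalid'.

δ = 30.11°, valid

α = atan 0.8 = 38.66°;  2α = 77.32°
edge 1: e_1 = (+1.07, -0.85);  n_1 = (-0.6220, -0.7830)
edge 4: e_4 = (-1.09, +0.16);  n_4 = (+0.1452, +0.9894)
∠(n_1, n_4) = 149.89°
δ = |180° − 149.89°| = 30.11°
30.11° ≤ 2α = 77.32°  →  valid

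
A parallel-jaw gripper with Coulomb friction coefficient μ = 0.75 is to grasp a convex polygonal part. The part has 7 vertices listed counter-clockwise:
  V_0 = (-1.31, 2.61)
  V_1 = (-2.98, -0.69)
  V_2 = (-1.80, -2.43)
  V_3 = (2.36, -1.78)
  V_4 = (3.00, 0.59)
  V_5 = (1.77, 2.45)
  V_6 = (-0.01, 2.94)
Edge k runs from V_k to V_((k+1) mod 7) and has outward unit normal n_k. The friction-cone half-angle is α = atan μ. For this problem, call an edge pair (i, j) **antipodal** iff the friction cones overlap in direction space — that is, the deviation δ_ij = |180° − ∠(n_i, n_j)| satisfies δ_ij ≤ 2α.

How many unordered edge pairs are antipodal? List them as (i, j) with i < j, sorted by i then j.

count = 11; pairs: (0,2), (0,3), (0,4), (1,3), (1,4), (1,5), (1,6), (2,4), (2,5), (2,6), (3,6)

α = atan 0.75 = 36.87°;  2α = 73.74°
n_0 = (-0.8923, +0.4515)
n_1 = (-0.8276, -0.5613)
n_2 = (+0.1544, -0.9880)
n_3 = (+0.9654, -0.2607)
n_4 = (+0.8341, +0.5516)
n_5 = (+0.2654, +0.9641)
n_6 = (-0.2460, +0.9693)
  (0,1): δ = 119.01°  ·
  (0,2): δ = 54.28°  ✓
  (0,3): δ = 11.73°  ✓
  (0,4): δ = 60.32°  ✓
  (0,5): δ = 101.45°  ·
  (0,6): δ = 131.09°  ·
  (1,2): δ = 115.26°  ·
  (1,3): δ = 49.26°  ✓
  (1,4): δ = 0.67°  ✓
  (1,5): δ = 40.47°  ✓
  (1,6): δ = 70.10°  ✓
  (2,3): δ = 113.99°  ·
  (2,4): δ = 65.40°  ✓
  (2,5): δ = 24.27°  ✓
  (2,6): δ = 5.36°  ✓
  (3,4): δ = 131.41°  ·
  (3,5): δ = 90.28°  ·
  (3,6): δ = 60.64°  ✓
  (4,5): δ = 138.87°  ·
  (4,6): δ = 109.23°  ·
  (5,6): δ = 150.37°  ·
antipodal pairs: 11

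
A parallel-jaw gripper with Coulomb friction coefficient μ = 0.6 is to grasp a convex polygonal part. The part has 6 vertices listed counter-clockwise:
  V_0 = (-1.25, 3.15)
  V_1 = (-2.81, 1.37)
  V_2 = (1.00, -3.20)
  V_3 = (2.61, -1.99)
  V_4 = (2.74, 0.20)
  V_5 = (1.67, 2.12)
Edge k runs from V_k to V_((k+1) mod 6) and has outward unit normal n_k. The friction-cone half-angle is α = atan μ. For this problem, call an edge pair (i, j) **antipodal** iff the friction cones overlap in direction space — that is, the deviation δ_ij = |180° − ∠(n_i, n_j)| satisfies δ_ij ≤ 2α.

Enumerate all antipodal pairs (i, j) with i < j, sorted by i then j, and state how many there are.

α = atan 0.6 = 30.96°;  2α = 61.93°
n_0 = (-0.7521, +0.6591)
n_1 = (-0.7681, -0.6403)
n_2 = (+0.6008, -0.7994)
n_3 = (+0.9982, -0.0593)
n_4 = (+0.8735, +0.4868)
n_5 = (+0.3327, +0.9430)
  (0,1): δ = 98.95°  ·
  (0,2): δ = 11.84°  ✓
  (0,3): δ = 37.83°  ✓
  (0,4): δ = 70.36°  ·
  (0,5): δ = 111.80°  ·
  (1,2): δ = 92.89°  ·
  (1,3): δ = 43.22°  ✓
  (1,4): δ = 10.69°  ✓
  (1,5): δ = 30.75°  ✓
  (2,3): δ = 130.32°  ·
  (2,4): δ = 97.80°  ·
  (2,5): δ = 56.36°  ✓
  (3,4): δ = 147.47°  ·
  (3,5): δ = 106.03°  ·
  (4,5): δ = 138.56°  ·
antipodal pairs: 6

count = 6; pairs: (0,2), (0,3), (1,3), (1,4), (1,5), (2,5)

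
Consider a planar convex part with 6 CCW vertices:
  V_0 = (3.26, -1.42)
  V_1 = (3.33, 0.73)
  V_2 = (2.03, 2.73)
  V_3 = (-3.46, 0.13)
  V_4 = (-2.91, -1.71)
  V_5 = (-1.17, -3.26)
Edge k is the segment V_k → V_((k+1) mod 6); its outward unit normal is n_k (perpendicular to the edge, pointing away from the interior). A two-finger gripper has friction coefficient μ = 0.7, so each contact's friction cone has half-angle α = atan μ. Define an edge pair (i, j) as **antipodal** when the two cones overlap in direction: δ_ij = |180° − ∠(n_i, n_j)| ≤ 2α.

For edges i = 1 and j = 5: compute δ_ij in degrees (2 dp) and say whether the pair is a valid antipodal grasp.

δ = 79.53°, invalid

α = atan 0.7 = 34.99°;  2α = 69.98°
edge 1: e_1 = (-1.30, +2.00);  n_1 = (+0.8384, +0.5450)
edge 5: e_5 = (+4.43, +1.84);  n_5 = (+0.3836, -0.9235)
∠(n_1, n_5) = 100.47°
δ = |180° − 100.47°| = 79.53°
79.53° > 2α = 69.98°  →  invalid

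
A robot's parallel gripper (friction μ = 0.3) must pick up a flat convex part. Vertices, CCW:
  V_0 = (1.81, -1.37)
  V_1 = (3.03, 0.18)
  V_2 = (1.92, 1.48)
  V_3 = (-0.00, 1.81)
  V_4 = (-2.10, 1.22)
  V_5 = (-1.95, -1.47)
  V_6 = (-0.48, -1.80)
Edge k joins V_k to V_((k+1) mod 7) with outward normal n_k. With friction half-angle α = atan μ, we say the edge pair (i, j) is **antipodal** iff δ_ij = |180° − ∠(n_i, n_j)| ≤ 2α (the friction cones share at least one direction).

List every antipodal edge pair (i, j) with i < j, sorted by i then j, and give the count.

count = 4; pairs: (2,5), (2,6), (3,5), (3,6)

α = atan 0.3 = 16.70°;  2α = 33.40°
n_0 = (+0.7858, -0.6185)
n_1 = (+0.7605, +0.6493)
n_2 = (+0.1694, +0.9855)
n_3 = (-0.2705, +0.9627)
n_4 = (-0.9984, -0.0557)
n_5 = (-0.2190, -0.9757)
n_6 = (+0.1845, -0.9828)
  (0,1): δ = 101.30°  ·
  (0,2): δ = 61.55°  ·
  (0,3): δ = 36.10°  ·
  (0,4): δ = 41.40°  ·
  (0,5): δ = 115.55°  ·
  (0,6): δ = 138.84°  ·
  (1,2): δ = 140.24°  ·
  (1,3): δ = 114.80°  ·
  (1,4): δ = 37.30°  ·
  (1,5): δ = 36.86°  ·
  (1,6): δ = 60.14°  ·
  (2,3): δ = 154.55°  ·
  (2,4): δ = 77.06°  ·
  (2,5): δ = 2.90°  ✓
  (2,6): δ = 20.39°  ✓
  (3,4): δ = 102.50°  ·
  (3,5): δ = 28.35°  ✓
  (3,6): δ = 5.06°  ✓
  (4,5): δ = 105.84°  ·
  (4,6): δ = 82.56°  ·
  (5,6): δ = 156.71°  ·
antipodal pairs: 4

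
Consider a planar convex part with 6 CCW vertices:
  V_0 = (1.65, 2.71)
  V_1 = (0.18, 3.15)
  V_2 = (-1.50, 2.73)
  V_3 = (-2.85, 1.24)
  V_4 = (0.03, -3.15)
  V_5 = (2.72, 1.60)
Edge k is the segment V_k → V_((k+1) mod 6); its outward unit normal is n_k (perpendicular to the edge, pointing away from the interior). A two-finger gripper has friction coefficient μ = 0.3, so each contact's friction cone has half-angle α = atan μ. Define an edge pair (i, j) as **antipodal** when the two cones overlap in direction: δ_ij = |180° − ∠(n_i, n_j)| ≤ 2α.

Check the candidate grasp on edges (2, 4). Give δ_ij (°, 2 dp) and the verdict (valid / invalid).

δ = 12.65°, valid

α = atan 0.3 = 16.70°;  2α = 33.40°
edge 2: e_2 = (-1.35, -1.49);  n_2 = (-0.7411, +0.6714)
edge 4: e_4 = (+2.69, +4.75);  n_4 = (+0.8702, -0.4928)
∠(n_2, n_4) = 167.35°
δ = |180° − 167.35°| = 12.65°
12.65° ≤ 2α = 33.40°  →  valid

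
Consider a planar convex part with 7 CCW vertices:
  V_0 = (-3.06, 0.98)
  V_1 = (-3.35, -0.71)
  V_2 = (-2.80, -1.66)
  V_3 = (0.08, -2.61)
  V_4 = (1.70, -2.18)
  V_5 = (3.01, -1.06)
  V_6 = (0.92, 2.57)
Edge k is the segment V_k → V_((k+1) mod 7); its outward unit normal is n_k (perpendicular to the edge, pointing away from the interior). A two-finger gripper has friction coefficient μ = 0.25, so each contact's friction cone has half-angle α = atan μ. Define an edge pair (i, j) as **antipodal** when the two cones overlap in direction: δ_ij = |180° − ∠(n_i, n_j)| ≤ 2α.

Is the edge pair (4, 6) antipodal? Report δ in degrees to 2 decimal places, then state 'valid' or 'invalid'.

δ = 18.75°, valid

α = atan 0.25 = 14.04°;  2α = 28.07°
edge 4: e_4 = (+1.31, +1.12);  n_4 = (+0.6498, -0.7601)
edge 6: e_6 = (-3.98, -1.59);  n_6 = (-0.3710, +0.9286)
∠(n_4, n_6) = 161.25°
δ = |180° − 161.25°| = 18.75°
18.75° ≤ 2α = 28.07°  →  valid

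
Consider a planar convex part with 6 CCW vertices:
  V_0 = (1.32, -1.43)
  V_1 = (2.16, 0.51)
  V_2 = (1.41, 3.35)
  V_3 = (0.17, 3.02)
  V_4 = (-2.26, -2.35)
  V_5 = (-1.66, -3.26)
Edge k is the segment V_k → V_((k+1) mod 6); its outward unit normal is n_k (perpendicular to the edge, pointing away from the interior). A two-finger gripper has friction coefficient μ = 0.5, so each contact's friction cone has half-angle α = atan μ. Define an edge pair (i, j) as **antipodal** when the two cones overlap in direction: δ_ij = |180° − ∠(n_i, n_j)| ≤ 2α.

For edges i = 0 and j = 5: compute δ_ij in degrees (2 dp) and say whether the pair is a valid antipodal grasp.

δ = 144.97°, invalid

α = atan 0.5 = 26.57°;  2α = 53.13°
edge 0: e_0 = (+0.84, +1.94);  n_0 = (+0.9177, -0.3973)
edge 5: e_5 = (+2.98, +1.83);  n_5 = (+0.5233, -0.8521)
∠(n_0, n_5) = 35.03°
δ = |180° − 35.03°| = 144.97°
144.97° > 2α = 53.13°  →  invalid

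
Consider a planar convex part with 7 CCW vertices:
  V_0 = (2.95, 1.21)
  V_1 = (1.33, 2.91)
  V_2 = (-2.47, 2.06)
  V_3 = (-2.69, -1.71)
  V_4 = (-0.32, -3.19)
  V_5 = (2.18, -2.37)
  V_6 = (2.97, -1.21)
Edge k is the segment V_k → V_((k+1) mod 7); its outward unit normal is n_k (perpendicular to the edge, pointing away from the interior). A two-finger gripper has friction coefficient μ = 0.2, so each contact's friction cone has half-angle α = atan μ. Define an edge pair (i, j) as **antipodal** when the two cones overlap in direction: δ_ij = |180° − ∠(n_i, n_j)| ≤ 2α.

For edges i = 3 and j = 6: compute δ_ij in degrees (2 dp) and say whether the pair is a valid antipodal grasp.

α = atan 0.2 = 11.31°;  2α = 22.62°
edge 3: e_3 = (+2.37, -1.48);  n_3 = (-0.5297, -0.8482)
edge 6: e_6 = (-0.02, +2.42);  n_6 = (+1.0000, +0.0083)
∠(n_3, n_6) = 122.46°
δ = |180° − 122.46°| = 57.54°
57.54° > 2α = 22.62°  →  invalid

δ = 57.54°, invalid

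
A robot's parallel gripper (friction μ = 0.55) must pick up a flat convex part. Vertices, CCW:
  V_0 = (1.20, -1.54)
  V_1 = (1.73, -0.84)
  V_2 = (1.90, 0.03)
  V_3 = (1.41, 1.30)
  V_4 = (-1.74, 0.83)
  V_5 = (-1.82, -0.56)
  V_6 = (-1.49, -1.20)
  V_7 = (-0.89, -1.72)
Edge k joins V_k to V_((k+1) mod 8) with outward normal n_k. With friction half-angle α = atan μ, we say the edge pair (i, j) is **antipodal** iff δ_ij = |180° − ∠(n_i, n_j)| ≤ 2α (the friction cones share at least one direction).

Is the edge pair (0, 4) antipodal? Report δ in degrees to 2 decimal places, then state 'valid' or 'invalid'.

δ = 33.84°, valid

α = atan 0.55 = 28.81°;  2α = 57.62°
edge 0: e_0 = (+0.53, +0.70);  n_0 = (+0.7973, -0.6036)
edge 4: e_4 = (-0.08, -1.39);  n_4 = (-0.9983, +0.0575)
∠(n_0, n_4) = 146.16°
δ = |180° − 146.16°| = 33.84°
33.84° ≤ 2α = 57.62°  →  valid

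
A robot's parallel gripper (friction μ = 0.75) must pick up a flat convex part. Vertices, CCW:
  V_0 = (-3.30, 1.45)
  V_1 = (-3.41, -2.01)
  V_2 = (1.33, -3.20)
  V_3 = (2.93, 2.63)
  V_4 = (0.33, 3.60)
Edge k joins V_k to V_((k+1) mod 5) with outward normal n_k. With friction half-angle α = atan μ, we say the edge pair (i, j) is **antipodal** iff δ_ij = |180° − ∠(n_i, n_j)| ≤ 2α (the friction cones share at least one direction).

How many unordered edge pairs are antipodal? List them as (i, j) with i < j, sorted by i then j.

α = atan 0.75 = 36.87°;  2α = 73.74°
n_0 = (-0.9995, +0.0318)
n_1 = (-0.2435, -0.9699)
n_2 = (+0.9643, -0.2647)
n_3 = (+0.3495, +0.9369)
n_4 = (-0.5096, +0.8604)
  (0,1): δ = 102.27°  ·
  (0,2): δ = 13.53°  ✓
  (0,3): δ = 71.36°  ✓
  (0,4): δ = 122.46°  ·
  (1,2): δ = 91.25°  ·
  (1,3): δ = 6.37°  ✓
  (1,4): δ = 44.73°  ✓
  (2,3): δ = 95.11°  ·
  (2,4): δ = 44.02°  ✓
  (3,4): δ = 128.90°  ·
antipodal pairs: 5

count = 5; pairs: (0,2), (0,3), (1,3), (1,4), (2,4)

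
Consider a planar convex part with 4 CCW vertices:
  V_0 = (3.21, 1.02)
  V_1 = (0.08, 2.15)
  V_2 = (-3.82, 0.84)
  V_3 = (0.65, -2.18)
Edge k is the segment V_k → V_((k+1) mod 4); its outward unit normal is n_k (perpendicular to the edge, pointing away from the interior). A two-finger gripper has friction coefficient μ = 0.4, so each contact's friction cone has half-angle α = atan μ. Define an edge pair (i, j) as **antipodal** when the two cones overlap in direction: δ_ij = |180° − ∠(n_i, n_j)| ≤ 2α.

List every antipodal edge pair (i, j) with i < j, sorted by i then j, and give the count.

count = 2; pairs: (0,2), (1,3)

α = atan 0.4 = 21.80°;  2α = 43.60°
n_0 = (+0.3396, +0.9406)
n_1 = (-0.3184, +0.9480)
n_2 = (-0.5598, -0.8286)
n_3 = (+0.7809, -0.6247)
  (0,1): δ = 141.58°  ·
  (0,2): δ = 14.19°  ✓
  (0,3): δ = 71.19°  ·
  (1,2): δ = 52.61°  ·
  (1,3): δ = 32.77°  ✓
  (2,3): δ = 94.62°  ·
antipodal pairs: 2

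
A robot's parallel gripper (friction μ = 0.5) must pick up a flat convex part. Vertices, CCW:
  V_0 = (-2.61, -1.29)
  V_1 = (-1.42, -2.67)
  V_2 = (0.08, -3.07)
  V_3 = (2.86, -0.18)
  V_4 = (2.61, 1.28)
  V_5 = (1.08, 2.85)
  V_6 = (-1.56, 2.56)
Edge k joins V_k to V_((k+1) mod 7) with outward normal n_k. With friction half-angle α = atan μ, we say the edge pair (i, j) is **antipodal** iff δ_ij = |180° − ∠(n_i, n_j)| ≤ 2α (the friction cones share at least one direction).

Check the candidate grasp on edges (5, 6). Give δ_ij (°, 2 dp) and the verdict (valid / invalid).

α = atan 0.5 = 26.57°;  2α = 53.13°
edge 5: e_5 = (-2.64, -0.29);  n_5 = (-0.1092, +0.9940)
edge 6: e_6 = (-1.05, -3.85);  n_6 = (-0.9648, +0.2631)
∠(n_5, n_6) = 68.48°
δ = |180° − 68.48°| = 111.52°
111.52° > 2α = 53.13°  →  invalid

δ = 111.52°, invalid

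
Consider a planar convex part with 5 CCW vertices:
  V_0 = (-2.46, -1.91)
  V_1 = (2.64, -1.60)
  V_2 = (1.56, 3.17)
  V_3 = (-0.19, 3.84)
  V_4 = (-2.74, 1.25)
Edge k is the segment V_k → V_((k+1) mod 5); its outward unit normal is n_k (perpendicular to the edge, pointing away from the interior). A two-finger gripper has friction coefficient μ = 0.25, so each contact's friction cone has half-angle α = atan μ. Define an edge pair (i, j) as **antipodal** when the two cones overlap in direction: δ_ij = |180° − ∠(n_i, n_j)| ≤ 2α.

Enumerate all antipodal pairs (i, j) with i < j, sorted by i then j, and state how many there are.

count = 2; pairs: (0,2), (1,4)

α = atan 0.25 = 14.04°;  2α = 28.07°
n_0 = (+0.0607, -0.9982)
n_1 = (+0.9753, +0.2208)
n_2 = (+0.3575, +0.9339)
n_3 = (-0.7126, +0.7016)
n_4 = (-0.9961, -0.0883)
  (0,1): δ = 80.72°  ·
  (0,2): δ = 24.43°  ✓
  (0,3): δ = 41.97°  ·
  (0,4): δ = 91.59°  ·
  (1,2): δ = 123.71°  ·
  (1,3): δ = 57.31°  ·
  (1,4): δ = 7.69°  ✓
  (2,3): δ = 113.60°  ·
  (2,4): δ = 63.99°  ·
  (3,4): δ = 130.38°  ·
antipodal pairs: 2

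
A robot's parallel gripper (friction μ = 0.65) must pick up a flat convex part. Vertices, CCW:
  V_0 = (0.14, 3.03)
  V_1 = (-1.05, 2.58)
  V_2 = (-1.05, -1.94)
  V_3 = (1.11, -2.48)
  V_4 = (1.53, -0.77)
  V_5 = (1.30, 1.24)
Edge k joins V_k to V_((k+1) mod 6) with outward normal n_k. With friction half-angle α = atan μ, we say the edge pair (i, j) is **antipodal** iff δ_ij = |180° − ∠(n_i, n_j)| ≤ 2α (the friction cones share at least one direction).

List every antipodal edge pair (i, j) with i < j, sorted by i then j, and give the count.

count = 6; pairs: (0,2), (0,3), (1,3), (1,4), (1,5), (2,5)

α = atan 0.65 = 33.02°;  2α = 66.05°
n_0 = (-0.3537, +0.9354)
n_1 = (-1.0000, -0.0000)
n_2 = (-0.2425, -0.9701)
n_3 = (+0.9711, -0.2385)
n_4 = (+0.9935, +0.1137)
n_5 = (+0.8392, +0.5438)
  (0,1): δ = 110.71°  ·
  (0,2): δ = 34.75°  ✓
  (0,3): δ = 55.49°  ✓
  (0,4): δ = 75.81°  ·
  (0,5): δ = 102.23°  ·
  (1,2): δ = 104.04°  ·
  (1,3): δ = 13.80°  ✓
  (1,4): δ = 6.53°  ✓
  (1,5): δ = 32.95°  ✓
  (2,3): δ = 89.76°  ·
  (2,4): δ = 69.44°  ·
  (2,5): δ = 43.02°  ✓
  (3,4): δ = 159.67°  ·
  (3,5): δ = 133.26°  ·
  (4,5): δ = 153.58°  ·
antipodal pairs: 6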